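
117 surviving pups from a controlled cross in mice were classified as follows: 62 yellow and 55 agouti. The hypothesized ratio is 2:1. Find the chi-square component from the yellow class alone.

Under the 2:1 hypothesis (Σ ratio = 3, N = 117):
  yellow: 117 × 2/3 = 78
  agouti: 117 × 1/3 = 39
Contribution of yellow: (62 − 78)² / 78 = 3.2821

3.282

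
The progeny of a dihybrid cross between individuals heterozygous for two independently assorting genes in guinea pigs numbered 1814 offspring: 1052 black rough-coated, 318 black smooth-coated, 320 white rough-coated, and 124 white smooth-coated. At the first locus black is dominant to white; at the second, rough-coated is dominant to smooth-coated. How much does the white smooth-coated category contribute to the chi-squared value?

0.996

A dihybrid F₂ with independent assortment and complete dominance at both loci gives a 9:3:3:1 phenotypic ratio.
Total ratio parts = 16. Expected numbers out of 1814:
  black rough-coated: 1814 × 9/16 = 1020.375
  black smooth-coated: 1814 × 3/16 = 340.125
  white rough-coated: 1814 × 3/16 = 340.125
  white smooth-coated: 1814 × 1/16 = 113.375
Contribution of white smooth-coated: (124 − 113.375)² / 113.375 = 0.9957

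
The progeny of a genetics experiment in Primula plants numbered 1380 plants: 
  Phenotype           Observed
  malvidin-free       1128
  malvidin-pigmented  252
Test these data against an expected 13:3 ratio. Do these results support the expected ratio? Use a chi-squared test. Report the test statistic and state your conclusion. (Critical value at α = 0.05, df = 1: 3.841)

Total ratio parts = 16. Expected numbers out of 1380:
  malvidin-free: 1380 × 13/16 = 1121.25
  malvidin-pigmented: 1380 × 3/16 = 258.75
χ² = Σ (O − E)² / E
  malvidin-free: (1128 − 1121.25)² / 1121.25 = 0.0406
  malvidin-pigmented: (252 − 258.75)² / 258.75 = 0.1761
χ² = 0.0406 + 0.1761 = 0.2167 ≈ 0.217
Degrees of freedom = 2 − 1 = 1; critical value at α = 0.05 is 3.841.
Since 0.217 < 3.841, we fail to reject the null hypothesis — the data are consistent with the 13:3 ratio.

0.217; consistent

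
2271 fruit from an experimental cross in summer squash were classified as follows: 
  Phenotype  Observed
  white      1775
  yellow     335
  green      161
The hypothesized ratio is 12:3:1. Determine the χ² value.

24.950

Under the 12:3:1 hypothesis (Σ ratio = 16, N = 2271):
  white: 2271 × 12/16 = 1703.25
  yellow: 2271 × 3/16 = 425.8125
  green: 2271 × 1/16 = 141.9375
χ² = Σ (O − E)² / E
  white: (1775 − 1703.25)² / 1703.25 = 3.0225
  yellow: (335 − 425.8125)² / 425.8125 = 19.3675
  green: (161 − 141.9375)² / 141.9375 = 2.5601
χ² = 3.0225 + 19.3675 + 2.5601 = 24.9501 ≈ 24.950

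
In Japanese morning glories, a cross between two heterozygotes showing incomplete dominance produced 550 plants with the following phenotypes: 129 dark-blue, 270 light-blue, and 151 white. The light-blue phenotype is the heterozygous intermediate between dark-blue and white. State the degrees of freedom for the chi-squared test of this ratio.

2

With incomplete dominance, a heterozygote × heterozygote cross gives a 1:2:1 phenotypic ratio.
A goodness-of-fit test with 3 phenotype classes has df = 3 − 1 = 2.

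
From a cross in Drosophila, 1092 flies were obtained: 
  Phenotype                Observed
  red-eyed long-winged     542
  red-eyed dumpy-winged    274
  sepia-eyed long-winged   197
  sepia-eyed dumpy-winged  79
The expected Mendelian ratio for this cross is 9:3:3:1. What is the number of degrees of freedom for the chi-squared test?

A goodness-of-fit test with 4 phenotype classes has df = 4 − 1 = 3.

3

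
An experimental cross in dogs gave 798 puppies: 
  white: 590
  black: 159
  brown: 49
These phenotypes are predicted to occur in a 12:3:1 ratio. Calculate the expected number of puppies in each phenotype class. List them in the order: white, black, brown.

598.5, 149.625, 49.875

Expected counts for N = 798 under a 12:3:1 ratio (total parts = 16):
  white: 798 × 12/16 = 598.5
  black: 798 × 3/16 = 149.625
  brown: 798 × 1/16 = 49.875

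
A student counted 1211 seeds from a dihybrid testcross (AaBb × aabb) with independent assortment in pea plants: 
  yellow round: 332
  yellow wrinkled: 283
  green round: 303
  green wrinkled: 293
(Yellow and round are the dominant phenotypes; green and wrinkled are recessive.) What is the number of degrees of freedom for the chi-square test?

A dihybrid testcross with independent assortment gives a 1:1:1:1 ratio.
A goodness-of-fit test with 4 phenotype classes has df = 4 − 1 = 3.

3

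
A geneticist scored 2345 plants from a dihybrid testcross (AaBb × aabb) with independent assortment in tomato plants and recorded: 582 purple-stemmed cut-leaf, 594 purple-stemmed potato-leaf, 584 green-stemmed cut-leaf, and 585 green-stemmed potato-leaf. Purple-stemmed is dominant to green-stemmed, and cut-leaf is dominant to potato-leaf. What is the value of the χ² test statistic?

A dihybrid testcross with independent assortment gives a 1:1:1:1 ratio.
Total ratio parts = 4. Expected numbers out of 2345:
  purple-stemmed cut-leaf: 2345 × 1/4 = 586.25
  purple-stemmed potato-leaf: 2345 × 1/4 = 586.25
  green-stemmed cut-leaf: 2345 × 1/4 = 586.25
  green-stemmed potato-leaf: 2345 × 1/4 = 586.25
χ² = Σ (O − E)² / E
  purple-stemmed cut-leaf: (582 − 586.25)² / 586.25 = 0.0308
  purple-stemmed potato-leaf: (594 − 586.25)² / 586.25 = 0.1025
  green-stemmed cut-leaf: (584 − 586.25)² / 586.25 = 0.0086
  green-stemmed potato-leaf: (585 − 586.25)² / 586.25 = 0.0027
χ² = 0.0308 + 0.1025 + 0.0086 + 0.0027 = 0.1446 ≈ 0.145

0.145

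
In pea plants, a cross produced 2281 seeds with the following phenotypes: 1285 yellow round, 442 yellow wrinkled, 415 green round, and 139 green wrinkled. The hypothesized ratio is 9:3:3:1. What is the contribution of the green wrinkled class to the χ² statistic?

Under the 9:3:3:1 hypothesis (Σ ratio = 16, N = 2281):
  yellow round: 2281 × 9/16 = 1283.0625
  yellow wrinkled: 2281 × 3/16 = 427.6875
  green round: 2281 × 3/16 = 427.6875
  green wrinkled: 2281 × 1/16 = 142.5625
Contribution of green wrinkled: (139 − 142.5625)² / 142.5625 = 0.0890

0.089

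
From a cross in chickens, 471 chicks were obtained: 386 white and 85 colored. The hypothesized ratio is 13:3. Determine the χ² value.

0.153

Total ratio parts = 16. Expected numbers out of 471:
  white: 471 × 13/16 = 382.6875
  colored: 471 × 3/16 = 88.3125
χ² = Σ (O − E)² / E
  white: (386 − 382.6875)² / 382.6875 = 0.0287
  colored: (85 − 88.3125)² / 88.3125 = 0.1242
χ² = 0.0287 + 0.1242 = 0.1529 ≈ 0.153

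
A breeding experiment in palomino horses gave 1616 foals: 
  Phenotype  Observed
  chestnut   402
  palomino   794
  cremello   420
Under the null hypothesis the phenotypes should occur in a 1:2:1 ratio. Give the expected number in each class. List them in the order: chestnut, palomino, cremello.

The 1:2:1 ratio has 4 parts, so with N = 1616 the expected counts are:
  chestnut: 1616 × 1/4 = 404
  palomino: 1616 × 2/4 = 808
  cremello: 1616 × 1/4 = 404

404, 808, 404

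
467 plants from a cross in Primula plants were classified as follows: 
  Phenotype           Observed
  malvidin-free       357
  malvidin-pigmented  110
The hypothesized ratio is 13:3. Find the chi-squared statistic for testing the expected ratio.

7.076

Total ratio parts = 16. Expected numbers out of 467:
  malvidin-free: 467 × 13/16 = 379.4375
  malvidin-pigmented: 467 × 3/16 = 87.5625
χ² = Σ (O − E)² / E
  malvidin-free: (357 − 379.4375)² / 379.4375 = 1.3268
  malvidin-pigmented: (110 − 87.5625)² / 87.5625 = 5.7495
χ² = 1.3268 + 5.7495 = 7.0763 ≈ 7.076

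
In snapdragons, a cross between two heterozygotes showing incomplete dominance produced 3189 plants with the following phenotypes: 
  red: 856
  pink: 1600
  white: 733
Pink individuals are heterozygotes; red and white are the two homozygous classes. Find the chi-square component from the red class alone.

With incomplete dominance, a heterozygote × heterozygote cross gives a 1:2:1 phenotypic ratio.
Expected counts for N = 3189 under a 1:2:1 ratio (total parts = 4):
  red: 3189 × 1/4 = 797.25
  pink: 3189 × 2/4 = 1594.5
  white: 3189 × 1/4 = 797.25
Contribution of red: (856 − 797.25)² / 797.25 = 4.3293

4.329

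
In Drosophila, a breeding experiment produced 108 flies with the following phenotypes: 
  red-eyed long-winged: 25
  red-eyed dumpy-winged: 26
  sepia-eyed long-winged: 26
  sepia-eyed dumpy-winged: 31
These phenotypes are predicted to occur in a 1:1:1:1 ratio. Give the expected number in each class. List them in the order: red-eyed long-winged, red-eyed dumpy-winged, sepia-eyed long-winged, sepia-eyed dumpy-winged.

The 1:1:1:1 ratio has 4 parts, so with N = 108 the expected counts are:
  red-eyed long-winged: 108 × 1/4 = 27
  red-eyed dumpy-winged: 108 × 1/4 = 27
  sepia-eyed long-winged: 108 × 1/4 = 27
  sepia-eyed dumpy-winged: 108 × 1/4 = 27

27, 27, 27, 27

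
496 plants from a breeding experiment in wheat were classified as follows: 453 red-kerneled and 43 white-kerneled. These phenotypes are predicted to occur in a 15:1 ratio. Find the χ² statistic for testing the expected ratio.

The 15:1 ratio has 16 parts, so with N = 496 the expected counts are:
  red-kerneled: 496 × 15/16 = 465
  white-kerneled: 496 × 1/16 = 31
χ² = Σ (O − E)² / E
  red-kerneled: (453 − 465)² / 465 = 0.3097
  white-kerneled: (43 − 31)² / 31 = 4.6452
χ² = 0.3097 + 4.6452 = 4.9549 ≈ 4.955

4.955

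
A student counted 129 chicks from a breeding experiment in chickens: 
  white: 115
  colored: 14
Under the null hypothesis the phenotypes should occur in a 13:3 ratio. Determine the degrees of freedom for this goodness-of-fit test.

1

A goodness-of-fit test with 2 phenotype classes has df = 2 − 1 = 1.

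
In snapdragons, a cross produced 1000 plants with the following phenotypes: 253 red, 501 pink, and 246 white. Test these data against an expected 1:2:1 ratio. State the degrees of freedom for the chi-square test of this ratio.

A goodness-of-fit test with 3 phenotype classes has df = 3 − 1 = 2.

2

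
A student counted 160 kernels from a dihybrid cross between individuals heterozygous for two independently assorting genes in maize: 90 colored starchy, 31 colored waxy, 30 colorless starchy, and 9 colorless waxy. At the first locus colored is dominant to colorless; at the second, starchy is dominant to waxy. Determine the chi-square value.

0.133

A dihybrid F₂ with independent assortment and complete dominance at both loci gives a 9:3:3:1 phenotypic ratio.
Under the 9:3:3:1 hypothesis (Σ ratio = 16, N = 160):
  colored starchy: 160 × 9/16 = 90
  colored waxy: 160 × 3/16 = 30
  colorless starchy: 160 × 3/16 = 30
  colorless waxy: 160 × 1/16 = 10
χ² = Σ (O − E)² / E
  colored starchy: (90 − 90)² / 90 = 0.0000
  colored waxy: (31 − 30)² / 30 = 0.0333
  colorless starchy: (30 − 30)² / 30 = 0.0000
  colorless waxy: (9 − 10)² / 10 = 0.1000
χ² = 0.0000 + 0.0333 + 0.0000 + 0.1000 = 0.1333 ≈ 0.133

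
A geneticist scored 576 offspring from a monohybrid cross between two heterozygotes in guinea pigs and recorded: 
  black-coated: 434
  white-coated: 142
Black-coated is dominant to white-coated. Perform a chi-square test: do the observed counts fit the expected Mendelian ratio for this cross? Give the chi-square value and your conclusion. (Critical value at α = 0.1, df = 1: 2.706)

0.037; consistent

For a monohybrid cross between heterozygotes with complete dominance, the expected phenotypic ratio is 3:1.
The 3:1 ratio has 4 parts, so with N = 576 the expected counts are:
  black-coated: 576 × 3/4 = 432
  white-coated: 576 × 1/4 = 144
χ² = Σ (O − E)² / E
  black-coated: (434 − 432)² / 432 = 0.0093
  white-coated: (142 − 144)² / 144 = 0.0278
χ² = 0.0093 + 0.0278 = 0.0371 ≈ 0.037
Degrees of freedom = 2 − 1 = 1; critical value at α = 0.1 is 2.706.
Since 0.037 < 2.706, we fail to reject the null hypothesis — the data are consistent with the 3:1 ratio.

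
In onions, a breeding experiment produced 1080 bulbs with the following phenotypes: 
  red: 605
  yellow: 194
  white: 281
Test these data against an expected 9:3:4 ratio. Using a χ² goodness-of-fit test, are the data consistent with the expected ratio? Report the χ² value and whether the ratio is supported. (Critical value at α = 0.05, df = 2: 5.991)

Under the 9:3:4 hypothesis (Σ ratio = 16, N = 1080):
  red: 1080 × 9/16 = 607.5
  yellow: 1080 × 3/16 = 202.5
  white: 1080 × 4/16 = 270
χ² = Σ (O − E)² / E
  red: (605 − 607.5)² / 607.5 = 0.0103
  yellow: (194 − 202.5)² / 202.5 = 0.3568
  white: (281 − 270)² / 270 = 0.4481
χ² = 0.0103 + 0.3568 + 0.4481 = 0.8152 ≈ 0.815
Degrees of freedom = 3 − 1 = 2; critical value at α = 0.05 is 5.991.
Since 0.815 < 5.991, we fail to reject the null hypothesis — the data are consistent with the 9:3:4 ratio.

0.815; consistent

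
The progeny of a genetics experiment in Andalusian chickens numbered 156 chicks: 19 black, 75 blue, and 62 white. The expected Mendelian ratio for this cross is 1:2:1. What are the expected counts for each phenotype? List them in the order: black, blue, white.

39, 78, 39

Total ratio parts = 4. Expected numbers out of 156:
  black: 156 × 1/4 = 39
  blue: 156 × 2/4 = 78
  white: 156 × 1/4 = 39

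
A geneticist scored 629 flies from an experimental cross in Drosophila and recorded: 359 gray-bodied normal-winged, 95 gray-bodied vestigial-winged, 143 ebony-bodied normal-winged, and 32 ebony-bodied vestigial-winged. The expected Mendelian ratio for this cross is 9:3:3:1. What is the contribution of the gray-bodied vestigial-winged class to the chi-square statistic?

Total ratio parts = 16. Expected numbers out of 629:
  gray-bodied normal-winged: 629 × 9/16 = 353.8125
  gray-bodied vestigial-winged: 629 × 3/16 = 117.9375
  ebony-bodied normal-winged: 629 × 3/16 = 117.9375
  ebony-bodied vestigial-winged: 629 × 1/16 = 39.3125
Contribution of gray-bodied vestigial-winged: (95 − 117.9375)² / 117.9375 = 4.4611

4.461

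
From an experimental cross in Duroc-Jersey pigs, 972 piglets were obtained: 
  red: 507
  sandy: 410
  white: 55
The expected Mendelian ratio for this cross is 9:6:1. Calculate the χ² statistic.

Expected counts for N = 972 under a 9:6:1 ratio (total parts = 16):
  red: 972 × 9/16 = 546.75
  sandy: 972 × 6/16 = 364.5
  white: 972 × 1/16 = 60.75
χ² = Σ (O − E)² / E
  red: (507 − 546.75)² / 546.75 = 2.8899
  sandy: (410 − 364.5)² / 364.5 = 5.6797
  white: (55 − 60.75)² / 60.75 = 0.5442
χ² = 2.8899 + 5.6797 + 0.5442 = 9.1138 ≈ 9.114

9.114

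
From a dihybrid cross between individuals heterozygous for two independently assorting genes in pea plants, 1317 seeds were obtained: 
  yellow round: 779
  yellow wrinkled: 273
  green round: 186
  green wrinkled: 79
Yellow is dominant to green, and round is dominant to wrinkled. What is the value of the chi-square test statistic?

19.890

A dihybrid F₂ with independent assortment and complete dominance at both loci gives a 9:3:3:1 phenotypic ratio.
The 9:3:3:1 ratio has 16 parts, so with N = 1317 the expected counts are:
  yellow round: 1317 × 9/16 = 740.8125
  yellow wrinkled: 1317 × 3/16 = 246.9375
  green round: 1317 × 3/16 = 246.9375
  green wrinkled: 1317 × 1/16 = 82.3125
χ² = Σ (O − E)² / E
  yellow round: (779 − 740.8125)² / 740.8125 = 1.9685
  yellow wrinkled: (273 − 246.9375)² / 246.9375 = 2.7507
  green round: (186 − 246.9375)² / 246.9375 = 15.0377
  green wrinkled: (79 − 82.3125)² / 82.3125 = 0.1333
χ² = 1.9685 + 2.7507 + 15.0377 + 0.1333 = 19.8902 ≈ 19.890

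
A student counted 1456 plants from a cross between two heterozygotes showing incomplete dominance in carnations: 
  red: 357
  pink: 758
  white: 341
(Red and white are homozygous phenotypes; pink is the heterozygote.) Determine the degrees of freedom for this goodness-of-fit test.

2

With incomplete dominance, a heterozygote × heterozygote cross gives a 1:2:1 phenotypic ratio.
A goodness-of-fit test with 3 phenotype classes has df = 3 − 1 = 2.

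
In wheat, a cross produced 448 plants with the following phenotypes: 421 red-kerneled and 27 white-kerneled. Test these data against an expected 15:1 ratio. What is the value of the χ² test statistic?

0.038

Total ratio parts = 16. Expected numbers out of 448:
  red-kerneled: 448 × 15/16 = 420
  white-kerneled: 448 × 1/16 = 28
χ² = Σ (O − E)² / E
  red-kerneled: (421 − 420)² / 420 = 0.0024
  white-kerneled: (27 − 28)² / 28 = 0.0357
χ² = 0.0024 + 0.0357 = 0.0381 ≈ 0.038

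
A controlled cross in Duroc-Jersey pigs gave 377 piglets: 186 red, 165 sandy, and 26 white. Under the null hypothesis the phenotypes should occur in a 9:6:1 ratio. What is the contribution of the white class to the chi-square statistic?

Total ratio parts = 16. Expected numbers out of 377:
  red: 377 × 9/16 = 212.0625
  sandy: 377 × 6/16 = 141.375
  white: 377 × 1/16 = 23.5625
Contribution of white: (26 − 23.5625)² / 23.5625 = 0.2522

0.252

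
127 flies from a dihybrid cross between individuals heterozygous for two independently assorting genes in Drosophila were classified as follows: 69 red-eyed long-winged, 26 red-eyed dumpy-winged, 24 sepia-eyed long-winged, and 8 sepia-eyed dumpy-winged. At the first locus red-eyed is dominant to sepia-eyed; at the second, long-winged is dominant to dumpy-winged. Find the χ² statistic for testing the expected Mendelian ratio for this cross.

A dihybrid F₂ with independent assortment and complete dominance at both loci gives a 9:3:3:1 phenotypic ratio.
Expected counts for N = 127 under a 9:3:3:1 ratio (total parts = 16):
  red-eyed long-winged: 127 × 9/16 = 71.4375
  red-eyed dumpy-winged: 127 × 3/16 = 23.8125
  sepia-eyed long-winged: 127 × 3/16 = 23.8125
  sepia-eyed dumpy-winged: 127 × 1/16 = 7.9375
χ² = Σ (O − E)² / E
  red-eyed long-winged: (69 − 71.4375)² / 71.4375 = 0.0832
  red-eyed dumpy-winged: (26 − 23.8125)² / 23.8125 = 0.2010
  sepia-eyed long-winged: (24 − 23.8125)² / 23.8125 = 0.0015
  sepia-eyed dumpy-winged: (8 − 7.9375)² / 7.9375 = 0.0005
χ² = 0.0832 + 0.2010 + 0.0015 + 0.0005 = 0.2862 ≈ 0.286

0.286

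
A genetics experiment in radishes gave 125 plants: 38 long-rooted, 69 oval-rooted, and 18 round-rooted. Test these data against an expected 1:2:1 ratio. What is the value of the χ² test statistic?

Total ratio parts = 4. Expected numbers out of 125:
  long-rooted: 125 × 1/4 = 31.25
  oval-rooted: 125 × 2/4 = 62.5
  round-rooted: 125 × 1/4 = 31.25
χ² = Σ (O − E)² / E
  long-rooted: (38 − 31.25)² / 31.25 = 1.4580
  oval-rooted: (69 − 62.5)² / 62.5 = 0.6760
  round-rooted: (18 − 31.25)² / 31.25 = 5.6180
χ² = 1.4580 + 0.6760 + 5.6180 = 7.752

7.752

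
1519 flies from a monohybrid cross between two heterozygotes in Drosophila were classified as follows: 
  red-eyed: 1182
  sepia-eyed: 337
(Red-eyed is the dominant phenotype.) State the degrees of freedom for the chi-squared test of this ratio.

For a monohybrid cross between heterozygotes with complete dominance, the expected phenotypic ratio is 3:1.
A goodness-of-fit test with 2 phenotype classes has df = 2 − 1 = 1.

1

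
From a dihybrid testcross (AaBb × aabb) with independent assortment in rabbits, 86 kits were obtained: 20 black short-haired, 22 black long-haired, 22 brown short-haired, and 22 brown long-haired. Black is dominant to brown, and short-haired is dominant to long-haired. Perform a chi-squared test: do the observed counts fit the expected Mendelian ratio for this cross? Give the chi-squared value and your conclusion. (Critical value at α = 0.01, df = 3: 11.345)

0.140; consistent

A dihybrid testcross with independent assortment gives a 1:1:1:1 ratio.
Expected counts for N = 86 under a 1:1:1:1 ratio (total parts = 4):
  black short-haired: 86 × 1/4 = 21.5
  black long-haired: 86 × 1/4 = 21.5
  brown short-haired: 86 × 1/4 = 21.5
  brown long-haired: 86 × 1/4 = 21.5
χ² = Σ (O − E)² / E
  black short-haired: (20 − 21.5)² / 21.5 = 0.1047
  black long-haired: (22 − 21.5)² / 21.5 = 0.0116
  brown short-haired: (22 − 21.5)² / 21.5 = 0.0116
  brown long-haired: (22 − 21.5)² / 21.5 = 0.0116
χ² = 0.1047 + 0.0116 + 0.0116 + 0.0116 = 0.1395 ≈ 0.140
Degrees of freedom = 4 − 1 = 3; critical value at α = 0.01 is 11.345.
Since 0.140 < 11.345, we fail to reject the null hypothesis — the data are consistent with the 1:1:1:1 ratio.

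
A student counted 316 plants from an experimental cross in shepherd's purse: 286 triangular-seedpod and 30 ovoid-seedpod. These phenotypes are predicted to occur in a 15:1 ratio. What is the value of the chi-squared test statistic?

Expected counts for N = 316 under a 15:1 ratio (total parts = 16):
  triangular-seedpod: 316 × 15/16 = 296.25
  ovoid-seedpod: 316 × 1/16 = 19.75
χ² = Σ (O − E)² / E
  triangular-seedpod: (286 − 296.25)² / 296.25 = 0.3546
  ovoid-seedpod: (30 − 19.75)² / 19.75 = 5.3196
χ² = 0.3546 + 5.3196 = 5.6742 ≈ 5.674

5.674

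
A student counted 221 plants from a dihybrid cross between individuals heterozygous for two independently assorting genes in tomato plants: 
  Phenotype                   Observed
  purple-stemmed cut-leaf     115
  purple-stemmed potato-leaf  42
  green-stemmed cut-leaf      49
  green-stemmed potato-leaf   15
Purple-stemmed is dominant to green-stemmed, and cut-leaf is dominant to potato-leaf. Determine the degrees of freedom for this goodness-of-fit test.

A dihybrid F₂ with independent assortment and complete dominance at both loci gives a 9:3:3:1 phenotypic ratio.
A goodness-of-fit test with 4 phenotype classes has df = 4 − 1 = 3.

3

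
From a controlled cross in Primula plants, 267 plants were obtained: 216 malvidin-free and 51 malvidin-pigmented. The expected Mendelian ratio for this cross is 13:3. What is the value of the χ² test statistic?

0.022

Expected counts for N = 267 under a 13:3 ratio (total parts = 16):
  malvidin-free: 267 × 13/16 = 216.9375
  malvidin-pigmented: 267 × 3/16 = 50.0625
χ² = Σ (O − E)² / E
  malvidin-free: (216 − 216.9375)² / 216.9375 = 0.0041
  malvidin-pigmented: (51 − 50.0625)² / 50.0625 = 0.0176
χ² = 0.0041 + 0.0176 = 0.0217 ≈ 0.022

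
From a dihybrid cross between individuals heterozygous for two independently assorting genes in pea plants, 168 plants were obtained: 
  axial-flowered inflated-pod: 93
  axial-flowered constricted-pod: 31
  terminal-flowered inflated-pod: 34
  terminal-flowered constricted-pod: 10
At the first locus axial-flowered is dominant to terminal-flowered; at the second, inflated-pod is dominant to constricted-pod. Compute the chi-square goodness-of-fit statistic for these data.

A dihybrid F₂ with independent assortment and complete dominance at both loci gives a 9:3:3:1 phenotypic ratio.
Under the 9:3:3:1 hypothesis (Σ ratio = 16, N = 168):
  axial-flowered inflated-pod: 168 × 9/16 = 94.5
  axial-flowered constricted-pod: 168 × 3/16 = 31.5
  terminal-flowered inflated-pod: 168 × 3/16 = 31.5
  terminal-flowered constricted-pod: 168 × 1/16 = 10.5
χ² = Σ (O − E)² / E
  axial-flowered inflated-pod: (93 − 94.5)² / 94.5 = 0.0238
  axial-flowered constricted-pod: (31 − 31.5)² / 31.5 = 0.0079
  terminal-flowered inflated-pod: (34 − 31.5)² / 31.5 = 0.1984
  terminal-flowered constricted-pod: (10 − 10.5)² / 10.5 = 0.0238
χ² = 0.0238 + 0.0079 + 0.1984 + 0.0238 = 0.2539 ≈ 0.254

0.254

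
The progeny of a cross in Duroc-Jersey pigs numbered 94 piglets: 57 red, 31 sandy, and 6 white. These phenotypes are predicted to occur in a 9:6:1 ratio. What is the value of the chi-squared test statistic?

0.837

Expected counts for N = 94 under a 9:6:1 ratio (total parts = 16):
  red: 94 × 9/16 = 52.875
  sandy: 94 × 6/16 = 35.25
  white: 94 × 1/16 = 5.875
χ² = Σ (O − E)² / E
  red: (57 − 52.875)² / 52.875 = 0.3218
  sandy: (31 − 35.25)² / 35.25 = 0.5124
  white: (6 − 5.875)² / 5.875 = 0.0027
χ² = 0.3218 + 0.5124 + 0.0027 = 0.8369 ≈ 0.837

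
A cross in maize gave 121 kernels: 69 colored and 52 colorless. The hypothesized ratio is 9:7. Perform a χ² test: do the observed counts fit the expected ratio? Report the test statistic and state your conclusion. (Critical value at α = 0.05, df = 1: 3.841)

0.030; consistent

Total ratio parts = 16. Expected numbers out of 121:
  colored: 121 × 9/16 = 68.0625
  colorless: 121 × 7/16 = 52.9375
χ² = Σ (O − E)² / E
  colored: (69 − 68.0625)² / 68.0625 = 0.0129
  colorless: (52 − 52.9375)² / 52.9375 = 0.0166
χ² = 0.0129 + 0.0166 = 0.0295 ≈ 0.030
Degrees of freedom = 2 − 1 = 1; critical value at α = 0.05 is 3.841.
Since 0.030 < 3.841, we fail to reject the null hypothesis — the data are consistent with the 9:7 ratio.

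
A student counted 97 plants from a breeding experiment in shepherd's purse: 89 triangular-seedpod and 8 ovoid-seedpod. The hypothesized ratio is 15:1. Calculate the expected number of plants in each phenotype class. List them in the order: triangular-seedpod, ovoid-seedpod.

Total ratio parts = 16. Expected numbers out of 97:
  triangular-seedpod: 97 × 15/16 = 90.9375
  ovoid-seedpod: 97 × 1/16 = 6.0625

90.9375, 6.0625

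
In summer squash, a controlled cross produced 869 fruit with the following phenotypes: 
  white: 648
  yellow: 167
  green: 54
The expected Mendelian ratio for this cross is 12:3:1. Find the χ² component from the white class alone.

0.022

Total ratio parts = 16. Expected numbers out of 869:
  white: 869 × 12/16 = 651.75
  yellow: 869 × 3/16 = 162.9375
  green: 869 × 1/16 = 54.3125
Contribution of white: (648 − 651.75)² / 651.75 = 0.0216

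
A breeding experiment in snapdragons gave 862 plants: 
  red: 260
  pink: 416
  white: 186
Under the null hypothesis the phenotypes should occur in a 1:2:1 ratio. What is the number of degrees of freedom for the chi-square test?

2

A goodness-of-fit test with 3 phenotype classes has df = 3 − 1 = 2.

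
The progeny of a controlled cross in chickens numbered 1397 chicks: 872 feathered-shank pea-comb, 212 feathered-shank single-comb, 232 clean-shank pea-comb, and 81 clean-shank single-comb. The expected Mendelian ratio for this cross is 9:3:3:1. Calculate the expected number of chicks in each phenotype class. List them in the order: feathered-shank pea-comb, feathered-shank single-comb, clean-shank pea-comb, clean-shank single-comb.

785.8125, 261.9375, 261.9375, 87.3125

Total ratio parts = 16. Expected numbers out of 1397:
  feathered-shank pea-comb: 1397 × 9/16 = 785.8125
  feathered-shank single-comb: 1397 × 3/16 = 261.9375
  clean-shank pea-comb: 1397 × 3/16 = 261.9375
  clean-shank single-comb: 1397 × 1/16 = 87.3125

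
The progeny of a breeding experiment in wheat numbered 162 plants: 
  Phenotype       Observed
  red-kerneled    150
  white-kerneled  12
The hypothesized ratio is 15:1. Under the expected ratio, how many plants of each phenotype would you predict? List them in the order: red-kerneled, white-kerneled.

Under the 15:1 hypothesis (Σ ratio = 16, N = 162):
  red-kerneled: 162 × 15/16 = 151.875
  white-kerneled: 162 × 1/16 = 10.125

151.875, 10.125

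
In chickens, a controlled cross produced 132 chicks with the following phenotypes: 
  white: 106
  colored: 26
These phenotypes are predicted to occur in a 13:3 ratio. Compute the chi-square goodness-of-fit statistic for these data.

0.078

Total ratio parts = 16. Expected numbers out of 132:
  white: 132 × 13/16 = 107.25
  colored: 132 × 3/16 = 24.75
χ² = Σ (O − E)² / E
  white: (106 − 107.25)² / 107.25 = 0.0146
  colored: (26 − 24.75)² / 24.75 = 0.0631
χ² = 0.0146 + 0.0631 = 0.0777 ≈ 0.078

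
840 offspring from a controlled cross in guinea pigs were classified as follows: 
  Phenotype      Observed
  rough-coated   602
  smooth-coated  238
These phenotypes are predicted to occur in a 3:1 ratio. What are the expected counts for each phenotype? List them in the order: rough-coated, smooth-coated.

630, 210

Under the 3:1 hypothesis (Σ ratio = 4, N = 840):
  rough-coated: 840 × 3/4 = 630
  smooth-coated: 840 × 1/4 = 210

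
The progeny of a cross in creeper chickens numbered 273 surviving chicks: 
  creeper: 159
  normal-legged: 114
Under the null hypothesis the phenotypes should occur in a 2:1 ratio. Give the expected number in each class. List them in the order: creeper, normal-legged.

Total ratio parts = 3. Expected numbers out of 273:
  creeper: 273 × 2/3 = 182
  normal-legged: 273 × 1/3 = 91

182, 91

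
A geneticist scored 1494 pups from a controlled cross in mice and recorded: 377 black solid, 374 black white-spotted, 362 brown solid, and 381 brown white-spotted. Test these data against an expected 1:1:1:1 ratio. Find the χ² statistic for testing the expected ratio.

Under the 1:1:1:1 hypothesis (Σ ratio = 4, N = 1494):
  black solid: 1494 × 1/4 = 373.5
  black white-spotted: 1494 × 1/4 = 373.5
  brown solid: 1494 × 1/4 = 373.5
  brown white-spotted: 1494 × 1/4 = 373.5
χ² = Σ (O − E)² / E
  black solid: (377 − 373.5)² / 373.5 = 0.0328
  black white-spotted: (374 − 373.5)² / 373.5 = 0.0007
  brown solid: (362 − 373.5)² / 373.5 = 0.3541
  brown white-spotted: (381 − 373.5)² / 373.5 = 0.1506
χ² = 0.0328 + 0.0007 + 0.3541 + 0.1506 = 0.5382 ≈ 0.538

0.538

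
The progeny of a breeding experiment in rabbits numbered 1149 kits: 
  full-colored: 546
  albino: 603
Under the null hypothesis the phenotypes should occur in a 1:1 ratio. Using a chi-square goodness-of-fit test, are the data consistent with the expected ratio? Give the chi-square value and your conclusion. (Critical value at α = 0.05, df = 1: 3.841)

2.828; consistent

The 1:1 ratio has 2 parts, so with N = 1149 the expected counts are:
  full-colored: 1149 × 1/2 = 574.5
  albino: 1149 × 1/2 = 574.5
χ² = Σ (O − E)² / E
  full-colored: (546 − 574.5)² / 574.5 = 1.4138
  albino: (603 − 574.5)² / 574.5 = 1.4138
χ² = 1.4138 + 1.4138 = 2.8276 ≈ 2.828
Degrees of freedom = 2 − 1 = 1; critical value at α = 0.05 is 3.841.
Since 2.828 < 3.841, we fail to reject the null hypothesis — the data are consistent with the 1:1 ratio.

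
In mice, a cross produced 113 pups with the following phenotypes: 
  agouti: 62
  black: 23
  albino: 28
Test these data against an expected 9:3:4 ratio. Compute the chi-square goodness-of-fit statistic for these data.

0.196

Total ratio parts = 16. Expected numbers out of 113:
  agouti: 113 × 9/16 = 63.5625
  black: 113 × 3/16 = 21.1875
  albino: 113 × 4/16 = 28.25
χ² = Σ (O − E)² / E
  agouti: (62 − 63.5625)² / 63.5625 = 0.0384
  black: (23 − 21.1875)² / 21.1875 = 0.1551
  albino: (28 − 28.25)² / 28.25 = 0.0022
χ² = 0.0384 + 0.1551 + 0.0022 = 0.1957 ≈ 0.196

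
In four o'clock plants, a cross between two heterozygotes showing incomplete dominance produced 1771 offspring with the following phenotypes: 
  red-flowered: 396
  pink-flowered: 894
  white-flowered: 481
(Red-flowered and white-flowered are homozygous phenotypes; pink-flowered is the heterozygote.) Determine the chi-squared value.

With incomplete dominance, a heterozygote × heterozygote cross gives a 1:2:1 phenotypic ratio.
The 1:2:1 ratio has 4 parts, so with N = 1771 the expected counts are:
  red-flowered: 1771 × 1/4 = 442.75
  pink-flowered: 1771 × 2/4 = 885.5
  white-flowered: 1771 × 1/4 = 442.75
χ² = Σ (O − E)² / E
  red-flowered: (396 − 442.75)² / 442.75 = 4.9363
  pink-flowered: (894 − 885.5)² / 885.5 = 0.0816
  white-flowered: (481 − 442.75)² / 442.75 = 3.3045
χ² = 4.9363 + 0.0816 + 3.3045 = 8.3224 ≈ 8.322

8.322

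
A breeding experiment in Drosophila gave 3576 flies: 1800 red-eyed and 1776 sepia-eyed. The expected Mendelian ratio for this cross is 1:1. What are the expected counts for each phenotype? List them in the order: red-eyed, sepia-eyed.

Total ratio parts = 2. Expected numbers out of 3576:
  red-eyed: 3576 × 1/2 = 1788
  sepia-eyed: 3576 × 1/2 = 1788

1788, 1788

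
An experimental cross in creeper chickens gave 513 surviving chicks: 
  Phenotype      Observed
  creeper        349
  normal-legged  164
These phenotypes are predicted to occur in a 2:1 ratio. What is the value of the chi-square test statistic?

The 2:1 ratio has 3 parts, so with N = 513 the expected counts are:
  creeper: 513 × 2/3 = 342
  normal-legged: 513 × 1/3 = 171
χ² = Σ (O − E)² / E
  creeper: (349 − 342)² / 342 = 0.1433
  normal-legged: (164 − 171)² / 171 = 0.2865
χ² = 0.1433 + 0.2865 = 0.4298 ≈ 0.430

0.430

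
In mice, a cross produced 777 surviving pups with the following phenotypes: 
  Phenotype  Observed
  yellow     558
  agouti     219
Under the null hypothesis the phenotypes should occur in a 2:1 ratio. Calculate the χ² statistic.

9.266

Expected counts for N = 777 under a 2:1 ratio (total parts = 3):
  yellow: 777 × 2/3 = 518
  agouti: 777 × 1/3 = 259
χ² = Σ (O − E)² / E
  yellow: (558 − 518)² / 518 = 3.0888
  agouti: (219 − 259)² / 259 = 6.1776
χ² = 3.0888 + 6.1776 = 9.2664 ≈ 9.266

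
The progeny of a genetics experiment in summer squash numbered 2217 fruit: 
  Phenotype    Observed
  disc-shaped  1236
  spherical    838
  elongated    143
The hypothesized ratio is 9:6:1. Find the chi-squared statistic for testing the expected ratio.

0.293

Under the 9:6:1 hypothesis (Σ ratio = 16, N = 2217):
  disc-shaped: 2217 × 9/16 = 1247.0625
  spherical: 2217 × 6/16 = 831.375
  elongated: 2217 × 1/16 = 138.5625
χ² = Σ (O − E)² / E
  disc-shaped: (1236 − 1247.0625)² / 1247.0625 = 0.0981
  spherical: (838 − 831.375)² / 831.375 = 0.0528
  elongated: (143 − 138.5625)² / 138.5625 = 0.1421
χ² = 0.0981 + 0.0528 + 0.1421 = 0.293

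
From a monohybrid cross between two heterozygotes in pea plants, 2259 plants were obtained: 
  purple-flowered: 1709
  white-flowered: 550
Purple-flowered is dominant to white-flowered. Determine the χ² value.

0.514

For a monohybrid cross between heterozygotes with complete dominance, the expected phenotypic ratio is 3:1.
Expected counts for N = 2259 under a 3:1 ratio (total parts = 4):
  purple-flowered: 2259 × 3/4 = 1694.25
  white-flowered: 2259 × 1/4 = 564.75
χ² = Σ (O − E)² / E
  purple-flowered: (1709 − 1694.25)² / 1694.25 = 0.1284
  white-flowered: (550 − 564.75)² / 564.75 = 0.3852
χ² = 0.1284 + 0.3852 = 0.5136 ≈ 0.514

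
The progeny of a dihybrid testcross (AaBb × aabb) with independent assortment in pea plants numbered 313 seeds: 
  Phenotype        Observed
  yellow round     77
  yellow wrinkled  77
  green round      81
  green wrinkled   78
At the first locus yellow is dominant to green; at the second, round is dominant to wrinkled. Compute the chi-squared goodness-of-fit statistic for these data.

0.137

A dihybrid testcross with independent assortment gives a 1:1:1:1 ratio.
Total ratio parts = 4. Expected numbers out of 313:
  yellow round: 313 × 1/4 = 78.25
  yellow wrinkled: 313 × 1/4 = 78.25
  green round: 313 × 1/4 = 78.25
  green wrinkled: 313 × 1/4 = 78.25
χ² = Σ (O − E)² / E
  yellow round: (77 − 78.25)² / 78.25 = 0.0200
  yellow wrinkled: (77 − 78.25)² / 78.25 = 0.0200
  green round: (81 − 78.25)² / 78.25 = 0.0966
  green wrinkled: (78 − 78.25)² / 78.25 = 0.0008
χ² = 0.0200 + 0.0200 + 0.0966 + 0.0008 = 0.1374 ≈ 0.137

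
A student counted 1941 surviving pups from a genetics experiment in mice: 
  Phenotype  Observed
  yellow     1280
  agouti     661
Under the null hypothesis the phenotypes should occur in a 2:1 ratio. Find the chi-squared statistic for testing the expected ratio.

Expected counts for N = 1941 under a 2:1 ratio (total parts = 3):
  yellow: 1941 × 2/3 = 1294
  agouti: 1941 × 1/3 = 647
χ² = Σ (O − E)² / E
  yellow: (1280 − 1294)² / 1294 = 0.1515
  agouti: (661 − 647)² / 647 = 0.3029
χ² = 0.1515 + 0.3029 = 0.4544 ≈ 0.454

0.454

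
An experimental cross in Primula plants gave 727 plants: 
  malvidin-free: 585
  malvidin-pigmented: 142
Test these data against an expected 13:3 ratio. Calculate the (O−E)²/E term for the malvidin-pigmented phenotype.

0.237

Under the 13:3 hypothesis (Σ ratio = 16, N = 727):
  malvidin-free: 727 × 13/16 = 590.6875
  malvidin-pigmented: 727 × 3/16 = 136.3125
Contribution of malvidin-pigmented: (142 − 136.3125)² / 136.3125 = 0.2373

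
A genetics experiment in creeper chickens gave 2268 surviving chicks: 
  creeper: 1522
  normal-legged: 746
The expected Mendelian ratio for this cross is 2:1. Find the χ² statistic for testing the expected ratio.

0.198

Expected counts for N = 2268 under a 2:1 ratio (total parts = 3):
  creeper: 2268 × 2/3 = 1512
  normal-legged: 2268 × 1/3 = 756
χ² = Σ (O − E)² / E
  creeper: (1522 − 1512)² / 1512 = 0.0661
  normal-legged: (746 − 756)² / 756 = 0.1323
χ² = 0.0661 + 0.1323 = 0.1984 ≈ 0.198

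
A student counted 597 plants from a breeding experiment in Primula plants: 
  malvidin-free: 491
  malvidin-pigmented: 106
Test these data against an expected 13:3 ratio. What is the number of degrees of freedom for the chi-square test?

1

A goodness-of-fit test with 2 phenotype classes has df = 2 − 1 = 1.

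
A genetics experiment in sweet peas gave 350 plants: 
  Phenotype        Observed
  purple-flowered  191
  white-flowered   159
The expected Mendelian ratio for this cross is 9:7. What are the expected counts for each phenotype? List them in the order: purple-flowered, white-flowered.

Under the 9:7 hypothesis (Σ ratio = 16, N = 350):
  purple-flowered: 350 × 9/16 = 196.875
  white-flowered: 350 × 7/16 = 153.125

196.875, 153.125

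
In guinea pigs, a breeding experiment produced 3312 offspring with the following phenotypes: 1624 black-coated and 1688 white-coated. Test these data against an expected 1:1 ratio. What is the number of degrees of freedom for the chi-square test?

1

A goodness-of-fit test with 2 phenotype classes has df = 2 − 1 = 1.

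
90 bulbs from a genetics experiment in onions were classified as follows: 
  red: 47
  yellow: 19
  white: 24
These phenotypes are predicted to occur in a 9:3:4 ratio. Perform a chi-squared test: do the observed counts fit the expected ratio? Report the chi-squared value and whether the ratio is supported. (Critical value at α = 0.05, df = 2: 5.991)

The 9:3:4 ratio has 16 parts, so with N = 90 the expected counts are:
  red: 90 × 9/16 = 50.625
  yellow: 90 × 3/16 = 16.875
  white: 90 × 4/16 = 22.5
χ² = Σ (O − E)² / E
  red: (47 − 50.625)² / 50.625 = 0.2596
  yellow: (19 − 16.875)² / 16.875 = 0.2676
  white: (24 − 22.5)² / 22.5 = 0.1000
χ² = 0.2596 + 0.2676 + 0.1000 = 0.6272 ≈ 0.627
Degrees of freedom = 3 − 1 = 2; critical value at α = 0.05 is 5.991.
Since 0.627 < 5.991, we fail to reject the null hypothesis — the data are consistent with the 9:3:4 ratio.

0.627; consistent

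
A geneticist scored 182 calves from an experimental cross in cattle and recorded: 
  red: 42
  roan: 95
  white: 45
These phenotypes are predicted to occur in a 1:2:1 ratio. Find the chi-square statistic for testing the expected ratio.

Expected counts for N = 182 under a 1:2:1 ratio (total parts = 4):
  red: 182 × 1/4 = 45.5
  roan: 182 × 2/4 = 91
  white: 182 × 1/4 = 45.5
χ² = Σ (O − E)² / E
  red: (42 − 45.5)² / 45.5 = 0.2692
  roan: (95 − 91)² / 91 = 0.1758
  white: (45 − 45.5)² / 45.5 = 0.0055
χ² = 0.2692 + 0.1758 + 0.0055 = 0.4505 ≈ 0.451

0.451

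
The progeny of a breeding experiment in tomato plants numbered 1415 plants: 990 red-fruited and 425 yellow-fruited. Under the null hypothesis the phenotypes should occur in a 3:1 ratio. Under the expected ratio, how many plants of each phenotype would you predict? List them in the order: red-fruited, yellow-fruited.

1061.25, 353.75

The 3:1 ratio has 4 parts, so with N = 1415 the expected counts are:
  red-fruited: 1415 × 3/4 = 1061.25
  yellow-fruited: 1415 × 1/4 = 353.75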